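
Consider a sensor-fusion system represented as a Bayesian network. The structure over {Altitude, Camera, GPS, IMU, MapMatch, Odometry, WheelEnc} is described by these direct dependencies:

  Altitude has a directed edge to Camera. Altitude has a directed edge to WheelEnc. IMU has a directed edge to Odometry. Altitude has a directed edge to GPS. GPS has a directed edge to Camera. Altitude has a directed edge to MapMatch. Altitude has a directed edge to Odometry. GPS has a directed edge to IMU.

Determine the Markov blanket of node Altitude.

Altitude's parents: none.
Altitude has children Camera, GPS, MapMatch, Odometry, WheelEnc.
Parents of each child, excluding Altitude:
  GPS has no other parent.
  WheelEnc has no other parent.
  Odometry's other parent is IMU.
  MapMatch: no additional parents.
  parents(Camera) \ {Altitude} = {GPS}.
Union: {} ∪ {Camera, GPS, MapMatch, Odometry, WheelEnc} ∪ {GPS, IMU} = {Camera, GPS, IMU, MapMatch, Odometry, WheelEnc}.

{Camera, GPS, IMU, MapMatch, Odometry, WheelEnc}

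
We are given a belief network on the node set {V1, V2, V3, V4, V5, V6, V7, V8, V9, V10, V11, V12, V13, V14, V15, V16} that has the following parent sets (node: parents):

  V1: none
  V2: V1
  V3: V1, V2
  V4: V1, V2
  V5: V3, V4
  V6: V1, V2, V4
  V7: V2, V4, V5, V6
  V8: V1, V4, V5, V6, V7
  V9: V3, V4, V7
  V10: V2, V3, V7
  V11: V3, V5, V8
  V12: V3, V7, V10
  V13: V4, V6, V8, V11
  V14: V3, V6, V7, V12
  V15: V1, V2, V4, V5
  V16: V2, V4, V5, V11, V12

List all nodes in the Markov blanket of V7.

{V1, V2, V3, V4, V5, V6, V8, V9, V10, V12, V14}

Recall MB(v) = parents ∪ children ∪ spouses, where spouses are the other parents of v's children.
V7's parents: V2, V4, V5, V6.
Children of V7: V8, V9, V10, V12, V14.
Co-parents of V7 (other parents of its children):
  parents(V8) \ {V7} = {V1, V4, V5, V6}.
  parents(V9) \ {V7} = {V3, V4}.
  V10's other parents are V2, V3.
  parents(V12) \ {V7} = {V3, V10}.
  parents(V14) \ {V7} = {V3, V6, V12}.
So the Markov blanket of V7 is {V1, V2, V3, V4, V5, V6, V8, V9, V10, V12, V14}.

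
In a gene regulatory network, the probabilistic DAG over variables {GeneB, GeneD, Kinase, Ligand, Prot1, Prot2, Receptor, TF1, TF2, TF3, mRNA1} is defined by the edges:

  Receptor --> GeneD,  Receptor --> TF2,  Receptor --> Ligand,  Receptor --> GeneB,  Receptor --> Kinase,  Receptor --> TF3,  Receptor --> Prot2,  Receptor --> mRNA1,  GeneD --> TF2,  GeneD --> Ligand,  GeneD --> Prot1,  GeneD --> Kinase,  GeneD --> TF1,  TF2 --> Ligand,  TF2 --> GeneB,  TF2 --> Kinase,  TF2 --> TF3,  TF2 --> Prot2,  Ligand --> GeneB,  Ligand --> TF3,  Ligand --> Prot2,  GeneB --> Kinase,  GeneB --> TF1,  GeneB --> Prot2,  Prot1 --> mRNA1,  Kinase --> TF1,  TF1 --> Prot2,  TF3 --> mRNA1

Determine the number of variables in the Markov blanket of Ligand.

A node's Markov blanket = Pa ∪ Ch ∪ (parents of Ch other than the node itself).
Pa(Ligand) = {GeneD, Receptor, TF2}.
Children of Ligand: GeneB, Prot2, TF3.
Co-parents of Ligand (other parents of its children):
  parents(GeneB) \ {Ligand} = {Receptor, TF2}.
  TF3's other parents are Receptor, TF2.
  Prot2 also has parents GeneB, Receptor, TF1, TF2.
MB(Ligand) = {GeneB, GeneD, Prot2, Receptor, TF1, TF2, TF3}, which has 7 nodes.

7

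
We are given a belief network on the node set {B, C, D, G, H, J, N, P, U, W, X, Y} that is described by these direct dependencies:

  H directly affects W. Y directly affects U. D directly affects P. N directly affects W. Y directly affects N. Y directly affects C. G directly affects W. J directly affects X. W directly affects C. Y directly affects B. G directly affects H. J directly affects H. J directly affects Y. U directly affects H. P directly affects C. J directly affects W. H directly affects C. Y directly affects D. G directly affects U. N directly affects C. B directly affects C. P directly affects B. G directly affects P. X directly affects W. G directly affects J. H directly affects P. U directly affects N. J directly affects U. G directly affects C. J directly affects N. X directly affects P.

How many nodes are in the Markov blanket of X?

7

Recall MB(v) = parents ∪ children ∪ spouses, where spouses are the other parents of v's children.
X has children P, W.
X's parents: J.
Other parents of X's children:
  P's other parents are D, G, H.
  parents(W) \ {X} = {G, H, J, N}.
MB(X) = {D, G, H, J, N, P, W}, which has 7 nodes.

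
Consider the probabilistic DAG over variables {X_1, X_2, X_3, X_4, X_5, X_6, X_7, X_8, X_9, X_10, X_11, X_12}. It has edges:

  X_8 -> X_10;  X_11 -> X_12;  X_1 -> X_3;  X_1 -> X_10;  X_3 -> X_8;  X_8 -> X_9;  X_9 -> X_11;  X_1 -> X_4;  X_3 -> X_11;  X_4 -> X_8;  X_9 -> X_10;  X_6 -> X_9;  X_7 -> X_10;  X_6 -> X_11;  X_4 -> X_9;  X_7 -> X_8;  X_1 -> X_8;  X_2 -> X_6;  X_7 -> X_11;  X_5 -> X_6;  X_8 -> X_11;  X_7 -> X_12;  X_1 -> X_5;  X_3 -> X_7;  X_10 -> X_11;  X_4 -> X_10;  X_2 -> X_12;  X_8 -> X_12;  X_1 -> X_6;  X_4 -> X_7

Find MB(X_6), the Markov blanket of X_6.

Parents of X_6: X_1, X_2, X_5.
Ch(X_6) = {X_9, X_11}.
Parents of each child, excluding X_6:
  X_9's other parents are X_4, X_8.
  parents(X_11) \ {X_6} = {X_3, X_7, X_8, X_9, X_10}.
So the Markov blanket of X_6 is {X_1, X_2, X_3, X_4, X_5, X_7, X_8, X_9, X_10, X_11}.

{X_1, X_2, X_3, X_4, X_5, X_7, X_8, X_9, X_10, X_11}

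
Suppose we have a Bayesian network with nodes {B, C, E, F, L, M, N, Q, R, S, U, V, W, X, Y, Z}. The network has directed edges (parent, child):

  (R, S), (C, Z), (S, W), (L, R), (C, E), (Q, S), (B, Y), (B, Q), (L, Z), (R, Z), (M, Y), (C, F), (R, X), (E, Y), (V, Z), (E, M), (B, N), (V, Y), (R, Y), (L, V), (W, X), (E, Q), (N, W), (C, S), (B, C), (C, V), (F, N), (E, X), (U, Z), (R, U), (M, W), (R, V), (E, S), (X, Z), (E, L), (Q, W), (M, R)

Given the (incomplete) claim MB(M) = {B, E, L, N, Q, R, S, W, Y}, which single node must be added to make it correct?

A node's Markov blanket = Pa ∪ Ch ∪ (parents of Ch other than the node itself).
M's parents: E.
Ch(M) = {R, W, Y}.
For each child, the remaining parents (spouses of M):
  R also has parent L.
  W's other parents are N, Q, S.
  Y also has parents B, E, R, V.
MB(M) = {B, E, L, N, Q, R, S, V, W, Y}.
Comparing with the claimed set, V is missing.

V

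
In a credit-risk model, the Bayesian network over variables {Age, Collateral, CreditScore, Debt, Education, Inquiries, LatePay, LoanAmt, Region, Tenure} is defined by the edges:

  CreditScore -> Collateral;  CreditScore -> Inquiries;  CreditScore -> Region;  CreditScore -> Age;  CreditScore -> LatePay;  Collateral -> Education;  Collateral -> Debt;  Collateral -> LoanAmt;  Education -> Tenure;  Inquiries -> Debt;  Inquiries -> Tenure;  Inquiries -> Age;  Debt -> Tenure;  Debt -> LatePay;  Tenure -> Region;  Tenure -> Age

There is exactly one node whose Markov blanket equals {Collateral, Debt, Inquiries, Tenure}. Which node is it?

Education

The target node must have every member of {Collateral, Debt, Inquiries, Tenure} as a parent, child, or co-parent, and no others.
Parents of Education: Collateral; children: Tenure; co-parents: Debt, Inquiries.
These exactly cover the given set, so the node is Education.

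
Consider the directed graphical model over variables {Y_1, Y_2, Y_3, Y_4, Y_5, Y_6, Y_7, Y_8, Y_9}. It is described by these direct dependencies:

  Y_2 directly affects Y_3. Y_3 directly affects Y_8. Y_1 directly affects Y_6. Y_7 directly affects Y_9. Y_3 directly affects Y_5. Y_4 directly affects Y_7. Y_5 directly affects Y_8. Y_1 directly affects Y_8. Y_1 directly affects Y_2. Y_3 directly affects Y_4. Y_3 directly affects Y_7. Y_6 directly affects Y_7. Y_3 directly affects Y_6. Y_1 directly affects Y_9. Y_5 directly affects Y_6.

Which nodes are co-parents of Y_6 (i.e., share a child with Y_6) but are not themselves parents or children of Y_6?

{Y_4}

Children of Y_6: Y_7.
  Y_7: Y_3, Y_4
Excluding nodes already adjacent to Y_6 (Y_1, Y_3, Y_5, Y_7), the co-parent-only contribution is {Y_4}.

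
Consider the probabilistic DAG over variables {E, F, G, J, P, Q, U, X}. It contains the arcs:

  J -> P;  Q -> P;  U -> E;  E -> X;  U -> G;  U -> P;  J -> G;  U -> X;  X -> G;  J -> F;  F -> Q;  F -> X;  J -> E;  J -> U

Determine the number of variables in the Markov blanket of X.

5

By definition, MB(X) is built from X's parents, X's children, and the co-parents of X.
Ch(X) = {G}.
X's parents: E, F, U.
Other parents of X's children:
  G: J, U
MB(X) = {E, F, G, J, U}, which has 5 nodes.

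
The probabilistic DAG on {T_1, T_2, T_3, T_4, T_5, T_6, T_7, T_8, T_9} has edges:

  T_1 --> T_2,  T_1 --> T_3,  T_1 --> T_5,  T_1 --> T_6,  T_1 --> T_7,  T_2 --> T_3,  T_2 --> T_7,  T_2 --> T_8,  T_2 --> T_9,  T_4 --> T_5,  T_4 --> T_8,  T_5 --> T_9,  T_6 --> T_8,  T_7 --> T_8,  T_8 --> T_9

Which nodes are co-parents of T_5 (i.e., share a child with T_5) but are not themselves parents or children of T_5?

{T_2, T_8}

Children of T_5: T_9.
  parents(T_9) \ {T_5} = {T_2, T_8}.
Excluding nodes already adjacent to T_5 (T_1, T_4, T_9), the co-parent-only contribution is {T_2, T_8}.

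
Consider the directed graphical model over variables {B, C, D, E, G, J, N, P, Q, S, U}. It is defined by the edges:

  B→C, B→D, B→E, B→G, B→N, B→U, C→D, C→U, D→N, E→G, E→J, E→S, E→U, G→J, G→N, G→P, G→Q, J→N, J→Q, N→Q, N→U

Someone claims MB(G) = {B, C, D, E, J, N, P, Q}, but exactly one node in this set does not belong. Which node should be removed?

By definition, MB(G) is built from G's parents, G's children, and the co-parents of G.
G's parents: B, E.
Children of G: J, N, P, Q.
For each child, the remaining parents (spouses of G):
  J also has parent E.
  parents(N) \ {G} = {B, D, J}.
  P: no additional parents.
  Q's other parents are J, N.
MB(G) = {B, D, E, J, N, P, Q}.
C is neither a parent, child, nor co-parent of G, so it does not belong.

C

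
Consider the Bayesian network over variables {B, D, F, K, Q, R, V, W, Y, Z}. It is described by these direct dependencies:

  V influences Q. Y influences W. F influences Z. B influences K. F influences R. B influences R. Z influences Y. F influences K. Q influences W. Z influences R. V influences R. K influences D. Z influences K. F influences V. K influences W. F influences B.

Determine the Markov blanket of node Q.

The Markov blanket of a node is its parents, its children, and the other parents of its children.
Q's parents: V.
Children of Q: W.
Parents of each child, excluding Q:
  W also has parents K, Y.
Union: {V} ∪ {W} ∪ {K, Y} = {K, V, W, Y}.

{K, V, W, Y}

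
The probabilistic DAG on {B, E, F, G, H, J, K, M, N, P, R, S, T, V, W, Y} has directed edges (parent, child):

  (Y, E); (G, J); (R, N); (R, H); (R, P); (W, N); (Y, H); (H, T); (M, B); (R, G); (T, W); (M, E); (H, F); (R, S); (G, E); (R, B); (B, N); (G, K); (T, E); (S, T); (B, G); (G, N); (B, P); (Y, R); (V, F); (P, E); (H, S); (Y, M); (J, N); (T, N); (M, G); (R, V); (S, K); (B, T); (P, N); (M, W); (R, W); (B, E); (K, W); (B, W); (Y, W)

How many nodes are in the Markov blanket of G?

12

Recall MB(v) = parents ∪ children ∪ spouses, where spouses are the other parents of v's children.
G's parents: B, M, R.
G has children E, J, K, N.
Parents of each child, excluding G:
  K also has parent S.
  J: no additional parents.
  E also has parents B, M, P, T, Y.
  N's other parents are B, J, P, R, T, W.
MB(G) = {B, E, J, K, M, N, P, R, S, T, W, Y}, which has 12 nodes.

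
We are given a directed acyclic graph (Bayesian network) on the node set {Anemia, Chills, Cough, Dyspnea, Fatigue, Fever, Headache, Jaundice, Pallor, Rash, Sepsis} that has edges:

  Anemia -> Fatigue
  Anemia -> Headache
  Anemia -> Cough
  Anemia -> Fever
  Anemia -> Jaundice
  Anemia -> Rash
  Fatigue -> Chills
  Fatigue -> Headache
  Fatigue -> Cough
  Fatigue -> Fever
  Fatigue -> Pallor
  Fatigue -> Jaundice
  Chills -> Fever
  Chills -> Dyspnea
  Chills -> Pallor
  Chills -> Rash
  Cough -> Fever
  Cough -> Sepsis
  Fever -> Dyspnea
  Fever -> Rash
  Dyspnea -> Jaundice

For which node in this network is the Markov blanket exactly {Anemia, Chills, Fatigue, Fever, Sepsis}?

The target node must have every member of {Anemia, Chills, Fatigue, Fever, Sepsis} as a parent, child, or co-parent, and no others.
Parents of Cough: Anemia, Fatigue; children: Fever, Sepsis; co-parents: Anemia, Chills, Fatigue.
These exactly cover the given set, so the node is Cough.

Cough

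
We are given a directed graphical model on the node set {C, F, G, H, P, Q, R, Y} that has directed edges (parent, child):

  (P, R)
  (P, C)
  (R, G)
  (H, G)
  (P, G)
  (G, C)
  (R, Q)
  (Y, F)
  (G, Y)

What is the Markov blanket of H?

By definition, MB(H) is built from H's parents, H's children, and the co-parents of H.
H's parents: none.
H's children: G.
For each child, the remaining parents (spouses of H):
  G also has parents P, R.
Taking the union gives {G, P, R}.

{G, P, R}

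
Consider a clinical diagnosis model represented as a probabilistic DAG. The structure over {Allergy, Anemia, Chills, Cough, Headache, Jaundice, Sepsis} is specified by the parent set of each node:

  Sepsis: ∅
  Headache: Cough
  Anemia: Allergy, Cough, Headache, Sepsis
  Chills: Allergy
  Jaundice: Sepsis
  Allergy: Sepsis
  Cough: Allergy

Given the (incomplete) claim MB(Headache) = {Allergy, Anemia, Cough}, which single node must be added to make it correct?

Headache has parent Cough.
Children of Headache: Anemia.
Co-parents of Headache (other parents of its children):
  Anemia: Allergy, Cough, Sepsis
MB(Headache) = {Allergy, Anemia, Cough, Sepsis}.
Comparing with the claimed set, Sepsis is missing.

Sepsis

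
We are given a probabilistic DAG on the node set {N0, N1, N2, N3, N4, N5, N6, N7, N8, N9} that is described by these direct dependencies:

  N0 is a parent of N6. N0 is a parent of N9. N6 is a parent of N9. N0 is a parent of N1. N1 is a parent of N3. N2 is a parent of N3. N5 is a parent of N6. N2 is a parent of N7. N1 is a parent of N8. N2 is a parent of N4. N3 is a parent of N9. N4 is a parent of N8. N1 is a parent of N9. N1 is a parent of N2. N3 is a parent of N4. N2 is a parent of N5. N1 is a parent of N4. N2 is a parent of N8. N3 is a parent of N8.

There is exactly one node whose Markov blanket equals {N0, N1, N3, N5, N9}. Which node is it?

The target node must have every member of {N0, N1, N3, N5, N9} as a parent, child, or co-parent, and no others.
Parents of N6: N0, N5; children: N9; co-parents: N0, N1, N3.
These exactly cover the given set, so the node is N6.

N6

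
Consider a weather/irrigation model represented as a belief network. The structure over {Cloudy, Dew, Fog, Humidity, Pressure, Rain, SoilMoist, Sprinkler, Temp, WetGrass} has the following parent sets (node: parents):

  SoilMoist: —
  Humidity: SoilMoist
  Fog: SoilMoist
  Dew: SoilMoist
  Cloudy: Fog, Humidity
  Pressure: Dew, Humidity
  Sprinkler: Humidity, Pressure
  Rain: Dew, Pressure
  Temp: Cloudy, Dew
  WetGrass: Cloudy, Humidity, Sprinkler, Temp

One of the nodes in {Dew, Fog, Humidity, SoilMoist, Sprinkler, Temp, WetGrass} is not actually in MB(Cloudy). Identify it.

Parents of Cloudy: Fog, Humidity.
Cloudy has children Temp, WetGrass.
Parents of each child, excluding Cloudy:
  parents(Temp) \ {Cloudy} = {Dew}.
  parents(WetGrass) \ {Cloudy} = {Humidity, Sprinkler, Temp}.
MB(Cloudy) = {Dew, Fog, Humidity, Sprinkler, Temp, WetGrass}.
SoilMoist is neither a parent, child, nor co-parent of Cloudy, so it does not belong.

SoilMoist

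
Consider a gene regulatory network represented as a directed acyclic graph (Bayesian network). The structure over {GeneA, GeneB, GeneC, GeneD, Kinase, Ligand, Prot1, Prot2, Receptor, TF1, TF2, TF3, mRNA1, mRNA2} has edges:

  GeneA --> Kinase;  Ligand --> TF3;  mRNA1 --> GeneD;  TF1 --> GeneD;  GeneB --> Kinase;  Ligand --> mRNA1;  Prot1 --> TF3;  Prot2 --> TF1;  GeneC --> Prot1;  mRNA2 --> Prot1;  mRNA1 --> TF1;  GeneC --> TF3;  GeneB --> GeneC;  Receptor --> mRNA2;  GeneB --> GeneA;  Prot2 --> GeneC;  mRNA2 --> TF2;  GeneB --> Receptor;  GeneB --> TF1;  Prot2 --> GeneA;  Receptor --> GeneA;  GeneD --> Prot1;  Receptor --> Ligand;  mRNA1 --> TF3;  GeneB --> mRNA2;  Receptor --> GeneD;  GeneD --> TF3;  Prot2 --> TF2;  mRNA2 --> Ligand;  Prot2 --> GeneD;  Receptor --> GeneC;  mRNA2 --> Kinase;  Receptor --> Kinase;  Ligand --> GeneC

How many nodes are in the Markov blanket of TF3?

5

By definition, MB(TF3) is built from TF3's parents, TF3's children, and the co-parents of TF3.
TF3 has parents GeneC, GeneD, Ligand, Prot1, mRNA1.
Children of TF3: none.
TF3 has no children, so there are no co-parents.
MB(TF3) = {GeneC, GeneD, Ligand, Prot1, mRNA1}, which has 5 nodes.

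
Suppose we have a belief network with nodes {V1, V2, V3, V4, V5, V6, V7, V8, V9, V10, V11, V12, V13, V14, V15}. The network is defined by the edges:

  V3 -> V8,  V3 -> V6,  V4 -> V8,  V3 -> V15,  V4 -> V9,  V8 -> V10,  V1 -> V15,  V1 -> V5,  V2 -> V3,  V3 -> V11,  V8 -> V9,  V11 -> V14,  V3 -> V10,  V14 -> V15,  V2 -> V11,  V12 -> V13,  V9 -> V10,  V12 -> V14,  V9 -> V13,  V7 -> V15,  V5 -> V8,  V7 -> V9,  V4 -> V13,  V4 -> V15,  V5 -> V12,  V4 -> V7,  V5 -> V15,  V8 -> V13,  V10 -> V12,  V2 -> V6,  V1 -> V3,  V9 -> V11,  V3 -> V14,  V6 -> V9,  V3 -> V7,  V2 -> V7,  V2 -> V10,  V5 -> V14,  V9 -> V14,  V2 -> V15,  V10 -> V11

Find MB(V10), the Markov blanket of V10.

The Markov blanket of a node is its parents, its children, and the other parents of its children.
Parents of V10: V2, V3, V8, V9.
V10's children: V11, V12.
For each child, the remaining parents (spouses of V10):
  parents(V11) \ {V10} = {V2, V3, V9}.
  parents(V12) \ {V10} = {V5}.
Taking the union gives {V2, V3, V5, V8, V9, V11, V12}.

{V2, V3, V5, V8, V9, V11, V12}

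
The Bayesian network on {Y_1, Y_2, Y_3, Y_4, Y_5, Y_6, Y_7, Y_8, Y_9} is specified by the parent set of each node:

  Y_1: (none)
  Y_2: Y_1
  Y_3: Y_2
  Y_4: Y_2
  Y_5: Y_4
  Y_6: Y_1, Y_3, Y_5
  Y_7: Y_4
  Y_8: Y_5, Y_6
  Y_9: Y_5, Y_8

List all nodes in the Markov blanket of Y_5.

The Markov blanket of a node is its parents, its children, and the other parents of its children.
Y_5 has parent Y_4.
Y_5's children: Y_6, Y_8, Y_9.
Co-parents of Y_5 (other parents of its children):
  parents(Y_6) \ {Y_5} = {Y_1, Y_3}.
  Y_8's other parent is Y_6.
  parents(Y_9) \ {Y_5} = {Y_8}.
MB(Y_5) = {Y_1, Y_3, Y_4, Y_6, Y_8, Y_9}.

{Y_1, Y_3, Y_4, Y_6, Y_8, Y_9}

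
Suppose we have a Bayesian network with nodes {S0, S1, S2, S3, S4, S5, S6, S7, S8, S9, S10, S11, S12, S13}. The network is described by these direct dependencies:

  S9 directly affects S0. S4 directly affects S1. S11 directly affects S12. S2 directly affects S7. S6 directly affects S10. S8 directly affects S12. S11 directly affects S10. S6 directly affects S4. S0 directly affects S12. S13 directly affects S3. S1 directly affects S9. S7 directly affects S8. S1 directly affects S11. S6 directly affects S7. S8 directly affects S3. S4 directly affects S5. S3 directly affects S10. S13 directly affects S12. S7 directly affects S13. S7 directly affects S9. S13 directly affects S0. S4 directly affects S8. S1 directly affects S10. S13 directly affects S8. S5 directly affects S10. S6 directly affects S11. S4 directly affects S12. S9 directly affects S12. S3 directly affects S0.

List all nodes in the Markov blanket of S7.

{S1, S2, S4, S6, S8, S9, S13}

Recall MB(v) = parents ∪ children ∪ spouses, where spouses are the other parents of v's children.
S7 has parents S2, S6.
Children of S7: S8, S9, S13.
Other parents of S7's children:
  S13: —
  S8: S4, S13
  S9: S1
MB(S7) = {S1, S2, S4, S6, S8, S9, S13}.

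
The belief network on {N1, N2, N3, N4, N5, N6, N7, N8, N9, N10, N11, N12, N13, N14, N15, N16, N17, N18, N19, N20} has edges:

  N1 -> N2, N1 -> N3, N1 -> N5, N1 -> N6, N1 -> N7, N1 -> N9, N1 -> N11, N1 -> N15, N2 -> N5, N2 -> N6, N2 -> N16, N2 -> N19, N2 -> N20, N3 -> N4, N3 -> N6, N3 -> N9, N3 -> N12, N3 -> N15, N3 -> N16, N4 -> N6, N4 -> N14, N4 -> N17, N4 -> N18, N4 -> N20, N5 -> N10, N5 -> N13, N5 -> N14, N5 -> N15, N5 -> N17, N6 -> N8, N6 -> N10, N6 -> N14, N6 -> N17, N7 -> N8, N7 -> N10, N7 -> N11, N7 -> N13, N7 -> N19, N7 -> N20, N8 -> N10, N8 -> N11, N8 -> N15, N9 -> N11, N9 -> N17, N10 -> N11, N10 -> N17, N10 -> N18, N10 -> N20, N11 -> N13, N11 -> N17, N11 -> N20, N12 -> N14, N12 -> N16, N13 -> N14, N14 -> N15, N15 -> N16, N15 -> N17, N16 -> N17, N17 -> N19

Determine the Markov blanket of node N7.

A node's Markov blanket = Pa ∪ Ch ∪ (parents of Ch other than the node itself).
N7 has parent N1.
N7's children: N8, N10, N11, N13, N19, N20.
For each child, the remaining parents (spouses of N7):
  N8: N6
  N10: N5, N6, N8
  N11: N1, N8, N9, N10
  N13: N5, N11
  N19: N2, N17
  N20: N2, N4, N10, N11
MB(N7) = {N1, N2, N4, N5, N6, N8, N9, N10, N11, N13, N17, N19, N20}.

{N1, N2, N4, N5, N6, N8, N9, N10, N11, N13, N17, N19, N20}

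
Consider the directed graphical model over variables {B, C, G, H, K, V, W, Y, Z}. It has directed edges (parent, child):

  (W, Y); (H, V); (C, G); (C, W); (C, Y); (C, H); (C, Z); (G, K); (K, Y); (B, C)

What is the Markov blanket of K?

{C, G, W, Y}

By definition, MB(K) is built from K's parents, K's children, and the co-parents of K.
K has child Y.
K has parent G.
For each child, the remaining parents (spouses of K):
  parents(Y) \ {K} = {C, W}.
MB(K) = {C, G, W, Y}.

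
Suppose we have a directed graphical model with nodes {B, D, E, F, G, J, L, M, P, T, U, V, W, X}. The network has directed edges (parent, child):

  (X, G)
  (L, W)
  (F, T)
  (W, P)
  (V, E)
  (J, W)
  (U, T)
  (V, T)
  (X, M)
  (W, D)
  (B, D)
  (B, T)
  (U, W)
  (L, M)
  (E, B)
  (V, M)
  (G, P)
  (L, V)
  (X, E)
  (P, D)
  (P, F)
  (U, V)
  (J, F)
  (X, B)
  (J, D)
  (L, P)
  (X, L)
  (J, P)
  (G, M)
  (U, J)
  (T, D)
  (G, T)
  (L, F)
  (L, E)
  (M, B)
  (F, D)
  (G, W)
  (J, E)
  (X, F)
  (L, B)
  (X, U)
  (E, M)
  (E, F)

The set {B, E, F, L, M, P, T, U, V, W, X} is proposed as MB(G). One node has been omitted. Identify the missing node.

Recall MB(v) = parents ∪ children ∪ spouses, where spouses are the other parents of v's children.
G's parents: X.
G has children M, P, T, W.
Other parents of G's children:
  W: J, L, U
  M: E, L, V, X
  P: J, L, W
  T: B, F, U, V
MB(G) = {B, E, F, J, L, M, P, T, U, V, W, X}.
Comparing with the claimed set, J is missing.

J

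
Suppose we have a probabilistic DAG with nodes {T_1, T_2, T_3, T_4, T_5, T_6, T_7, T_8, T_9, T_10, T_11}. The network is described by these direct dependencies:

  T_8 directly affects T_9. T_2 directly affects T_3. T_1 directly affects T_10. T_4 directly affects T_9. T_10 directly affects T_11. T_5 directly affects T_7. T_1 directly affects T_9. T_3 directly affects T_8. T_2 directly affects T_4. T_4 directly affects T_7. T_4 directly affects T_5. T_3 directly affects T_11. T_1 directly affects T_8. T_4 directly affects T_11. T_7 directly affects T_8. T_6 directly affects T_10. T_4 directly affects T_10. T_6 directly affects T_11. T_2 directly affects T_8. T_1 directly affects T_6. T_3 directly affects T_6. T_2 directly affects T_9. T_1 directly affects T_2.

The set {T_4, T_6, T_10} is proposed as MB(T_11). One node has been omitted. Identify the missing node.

Parents of T_11: T_3, T_4, T_6, T_10.
T_11's children: none.
T_11 has no children, so there are no co-parents.
MB(T_11) = {T_3, T_4, T_6, T_10}.
Comparing with the claimed set, T_3 is missing.

T_3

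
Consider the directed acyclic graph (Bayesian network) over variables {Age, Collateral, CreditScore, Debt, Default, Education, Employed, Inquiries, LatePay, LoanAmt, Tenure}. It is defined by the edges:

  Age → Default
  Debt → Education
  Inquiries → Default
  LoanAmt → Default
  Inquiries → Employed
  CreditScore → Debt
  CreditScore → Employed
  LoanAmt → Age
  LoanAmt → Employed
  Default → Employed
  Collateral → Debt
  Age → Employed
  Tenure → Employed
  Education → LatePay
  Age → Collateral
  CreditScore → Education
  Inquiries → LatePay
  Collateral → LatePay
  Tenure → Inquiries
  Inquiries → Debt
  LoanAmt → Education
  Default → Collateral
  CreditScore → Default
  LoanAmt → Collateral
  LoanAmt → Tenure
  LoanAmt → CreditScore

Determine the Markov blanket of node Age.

By definition, MB(Age) is built from Age's parents, Age's children, and the co-parents of Age.
Age has parent LoanAmt.
Ch(Age) = {Collateral, Default, Employed}.
Co-parents of Age (other parents of its children):
  parents(Default) \ {Age} = {CreditScore, Inquiries, LoanAmt}.
  Collateral also has parents Default, LoanAmt.
  Employed's other parents are CreditScore, Default, Inquiries, LoanAmt, Tenure.
Union: {LoanAmt} ∪ {Collateral, Default, Employed} ∪ {CreditScore, Default, Inquiries, LoanAmt, Tenure} = {Collateral, CreditScore, Default, Employed, Inquiries, LoanAmt, Tenure}.

{Collateral, CreditScore, Default, Employed, Inquiries, LoanAmt, Tenure}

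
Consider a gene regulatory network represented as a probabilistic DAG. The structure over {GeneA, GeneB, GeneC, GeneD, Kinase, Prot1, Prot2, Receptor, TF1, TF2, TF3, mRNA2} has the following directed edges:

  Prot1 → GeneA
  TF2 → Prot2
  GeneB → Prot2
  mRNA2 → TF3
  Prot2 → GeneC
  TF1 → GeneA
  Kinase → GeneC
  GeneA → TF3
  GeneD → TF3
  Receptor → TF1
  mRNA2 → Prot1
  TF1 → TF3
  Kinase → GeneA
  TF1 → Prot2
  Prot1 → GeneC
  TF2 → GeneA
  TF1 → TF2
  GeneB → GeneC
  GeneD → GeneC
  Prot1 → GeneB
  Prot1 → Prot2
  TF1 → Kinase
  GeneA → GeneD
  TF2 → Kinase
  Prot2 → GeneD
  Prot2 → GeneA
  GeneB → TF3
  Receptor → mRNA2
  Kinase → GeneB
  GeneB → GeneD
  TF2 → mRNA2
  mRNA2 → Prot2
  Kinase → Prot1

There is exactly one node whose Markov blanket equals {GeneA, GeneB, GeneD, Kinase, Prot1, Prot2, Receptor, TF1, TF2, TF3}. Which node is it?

mRNA2

The target node must have every member of {GeneA, GeneB, GeneD, Kinase, Prot1, Prot2, Receptor, TF1, TF2, TF3} as a parent, child, or co-parent, and no others.
Parents of mRNA2: Receptor, TF2; children: Prot1, Prot2, TF3; co-parents: GeneA, GeneB, GeneD, Kinase, Prot1, TF1, TF2.
These exactly cover the given set, so the node is mRNA2.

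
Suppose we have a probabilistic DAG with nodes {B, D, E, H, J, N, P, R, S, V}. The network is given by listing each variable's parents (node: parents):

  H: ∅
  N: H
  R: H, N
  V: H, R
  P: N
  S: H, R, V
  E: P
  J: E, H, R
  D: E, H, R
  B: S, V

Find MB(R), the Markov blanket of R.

Pa(R) = {H, N}.
R's children: D, J, S, V.
For each child, the remaining parents (spouses of R):
  parents(V) \ {R} = {H}.
  parents(S) \ {R} = {H, V}.
  J's other parents are E, H.
  parents(D) \ {R} = {E, H}.
Taking the union gives {D, E, H, J, N, S, V}.

{D, E, H, J, N, S, V}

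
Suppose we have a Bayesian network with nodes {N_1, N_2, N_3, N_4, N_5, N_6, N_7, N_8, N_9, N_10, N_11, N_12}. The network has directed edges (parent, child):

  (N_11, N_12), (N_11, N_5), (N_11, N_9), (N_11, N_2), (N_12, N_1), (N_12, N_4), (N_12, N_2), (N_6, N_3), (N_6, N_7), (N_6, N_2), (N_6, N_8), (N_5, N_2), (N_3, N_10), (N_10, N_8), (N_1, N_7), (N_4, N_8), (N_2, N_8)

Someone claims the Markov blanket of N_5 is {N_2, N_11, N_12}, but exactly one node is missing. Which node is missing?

N_6

Recall MB(v) = parents ∪ children ∪ spouses, where spouses are the other parents of v's children.
Ch(N_5) = {N_2}.
N_5 has parent N_11.
Parents of each child, excluding N_5:
  N_2's other parents are N_6, N_11, N_12.
MB(N_5) = {N_2, N_6, N_11, N_12}.
Comparing with the claimed set, N_6 is missing.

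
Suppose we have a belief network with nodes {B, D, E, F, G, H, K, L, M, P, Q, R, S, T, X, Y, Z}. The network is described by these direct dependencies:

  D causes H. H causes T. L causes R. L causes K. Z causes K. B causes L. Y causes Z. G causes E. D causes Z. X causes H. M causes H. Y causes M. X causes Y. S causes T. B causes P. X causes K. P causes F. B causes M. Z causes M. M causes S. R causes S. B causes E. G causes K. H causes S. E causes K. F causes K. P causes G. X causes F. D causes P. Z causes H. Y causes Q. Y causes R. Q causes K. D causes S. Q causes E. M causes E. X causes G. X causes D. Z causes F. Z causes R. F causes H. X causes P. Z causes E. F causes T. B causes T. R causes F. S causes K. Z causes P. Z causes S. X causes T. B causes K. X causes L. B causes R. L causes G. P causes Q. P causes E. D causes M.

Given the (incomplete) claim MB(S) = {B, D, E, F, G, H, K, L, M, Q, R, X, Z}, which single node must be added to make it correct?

T

The Markov blanket of a node is its parents, its children, and the other parents of its children.
S's children: K, T.
S's parents: D, H, M, R, Z.
For each child, the remaining parents (spouses of S):
  parents(T) \ {S} = {B, F, H, X}.
  K's other parents are B, E, F, G, L, Q, X, Z.
MB(S) = {B, D, E, F, G, H, K, L, M, Q, R, T, X, Z}.
Comparing with the claimed set, T is missing.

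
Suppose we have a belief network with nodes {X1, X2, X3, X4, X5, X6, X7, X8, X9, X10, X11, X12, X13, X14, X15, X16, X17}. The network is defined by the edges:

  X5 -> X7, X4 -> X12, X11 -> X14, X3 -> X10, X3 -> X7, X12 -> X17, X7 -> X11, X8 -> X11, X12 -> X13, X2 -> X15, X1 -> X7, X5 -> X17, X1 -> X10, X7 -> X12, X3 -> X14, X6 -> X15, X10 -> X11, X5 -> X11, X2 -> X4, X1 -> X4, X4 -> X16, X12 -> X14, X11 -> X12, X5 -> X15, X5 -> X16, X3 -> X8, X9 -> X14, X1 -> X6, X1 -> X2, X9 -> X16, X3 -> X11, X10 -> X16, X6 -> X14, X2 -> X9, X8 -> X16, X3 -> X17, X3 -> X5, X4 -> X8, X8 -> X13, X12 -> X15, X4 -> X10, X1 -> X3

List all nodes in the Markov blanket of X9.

{X2, X3, X4, X5, X6, X8, X10, X11, X12, X14, X16}

X9 has parent X2.
Ch(X9) = {X14, X16}.
For each child, the remaining parents (spouses of X9):
  X14's other parents are X3, X6, X11, X12.
  X16 also has parents X4, X5, X8, X10.
MB(X9) = {X2, X3, X4, X5, X6, X8, X10, X11, X12, X14, X16}.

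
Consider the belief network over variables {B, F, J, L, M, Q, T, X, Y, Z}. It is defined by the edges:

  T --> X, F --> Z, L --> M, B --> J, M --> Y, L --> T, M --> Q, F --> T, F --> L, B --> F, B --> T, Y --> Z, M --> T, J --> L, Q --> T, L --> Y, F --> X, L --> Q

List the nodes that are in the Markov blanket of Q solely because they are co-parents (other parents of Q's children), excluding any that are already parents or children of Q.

{B, F}

Children of Q: T.
  T's other parents are B, F, L, M.
Excluding nodes already adjacent to Q (L, M, T), the co-parent-only contribution is {B, F}.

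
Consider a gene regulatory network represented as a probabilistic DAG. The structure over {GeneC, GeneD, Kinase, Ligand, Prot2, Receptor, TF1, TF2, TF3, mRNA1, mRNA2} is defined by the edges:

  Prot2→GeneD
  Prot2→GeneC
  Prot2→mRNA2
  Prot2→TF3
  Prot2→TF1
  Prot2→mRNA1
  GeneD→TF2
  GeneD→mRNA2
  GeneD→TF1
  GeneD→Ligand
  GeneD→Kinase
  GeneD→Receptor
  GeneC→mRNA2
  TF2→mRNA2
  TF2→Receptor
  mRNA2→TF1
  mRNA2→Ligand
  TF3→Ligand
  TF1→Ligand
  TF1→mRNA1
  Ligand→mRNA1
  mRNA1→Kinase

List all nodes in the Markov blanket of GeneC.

{GeneD, Prot2, TF2, mRNA2}

Parents of GeneC: Prot2.
GeneC's children: mRNA2.
Parents of each child, excluding GeneC:
  mRNA2 also has parents GeneD, Prot2, TF2.
Taking the union gives {GeneD, Prot2, TF2, mRNA2}.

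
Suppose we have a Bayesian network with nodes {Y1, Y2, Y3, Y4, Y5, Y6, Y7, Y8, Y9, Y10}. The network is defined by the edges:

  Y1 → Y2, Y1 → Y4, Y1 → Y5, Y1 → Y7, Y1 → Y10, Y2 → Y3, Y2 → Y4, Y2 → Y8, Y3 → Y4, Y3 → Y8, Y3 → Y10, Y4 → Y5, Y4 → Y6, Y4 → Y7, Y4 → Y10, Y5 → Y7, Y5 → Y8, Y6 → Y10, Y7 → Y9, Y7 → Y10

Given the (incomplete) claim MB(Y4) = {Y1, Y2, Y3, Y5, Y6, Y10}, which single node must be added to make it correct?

Y7

Y4's parents: Y1, Y2, Y3.
Y4's children: Y5, Y6, Y7, Y10.
Other parents of Y4's children:
  Y5: Y1
  Y6: —
  Y7: Y1, Y5
  Y10: Y1, Y3, Y6, Y7
MB(Y4) = {Y1, Y2, Y3, Y5, Y6, Y7, Y10}.
Comparing with the claimed set, Y7 is missing.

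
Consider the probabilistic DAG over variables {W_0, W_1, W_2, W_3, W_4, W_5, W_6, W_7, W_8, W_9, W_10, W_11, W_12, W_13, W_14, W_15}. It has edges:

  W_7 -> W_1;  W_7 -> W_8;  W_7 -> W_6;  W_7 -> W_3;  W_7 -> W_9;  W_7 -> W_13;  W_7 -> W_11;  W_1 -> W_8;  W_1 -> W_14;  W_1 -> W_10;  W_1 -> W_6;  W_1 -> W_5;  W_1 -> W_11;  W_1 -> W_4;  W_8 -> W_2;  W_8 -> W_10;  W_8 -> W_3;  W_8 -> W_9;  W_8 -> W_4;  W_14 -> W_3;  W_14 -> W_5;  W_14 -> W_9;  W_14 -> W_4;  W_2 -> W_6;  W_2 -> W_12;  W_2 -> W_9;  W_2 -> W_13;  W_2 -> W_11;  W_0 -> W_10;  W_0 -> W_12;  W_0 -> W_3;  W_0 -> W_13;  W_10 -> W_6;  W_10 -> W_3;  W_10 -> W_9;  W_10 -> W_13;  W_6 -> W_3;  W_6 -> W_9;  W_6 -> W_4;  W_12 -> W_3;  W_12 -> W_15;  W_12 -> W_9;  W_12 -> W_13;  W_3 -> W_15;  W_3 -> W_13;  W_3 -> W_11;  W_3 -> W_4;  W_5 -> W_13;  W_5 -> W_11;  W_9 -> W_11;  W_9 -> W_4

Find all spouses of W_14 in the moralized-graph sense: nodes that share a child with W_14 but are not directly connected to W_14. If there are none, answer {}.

Children of W_14: W_3, W_4, W_5, W_9.
  W_3: W_0, W_6, W_7, W_8, W_10, W_12
  W_5: W_1
  W_9: W_2, W_6, W_7, W_8, W_10, W_12
  W_4: W_1, W_3, W_6, W_8, W_9
Excluding nodes already adjacent to W_14 (W_1, W_3, W_4, W_5, W_9), the co-parent-only contribution is {W_0, W_2, W_6, W_7, W_8, W_10, W_12}.

{W_0, W_2, W_6, W_7, W_8, W_10, W_12}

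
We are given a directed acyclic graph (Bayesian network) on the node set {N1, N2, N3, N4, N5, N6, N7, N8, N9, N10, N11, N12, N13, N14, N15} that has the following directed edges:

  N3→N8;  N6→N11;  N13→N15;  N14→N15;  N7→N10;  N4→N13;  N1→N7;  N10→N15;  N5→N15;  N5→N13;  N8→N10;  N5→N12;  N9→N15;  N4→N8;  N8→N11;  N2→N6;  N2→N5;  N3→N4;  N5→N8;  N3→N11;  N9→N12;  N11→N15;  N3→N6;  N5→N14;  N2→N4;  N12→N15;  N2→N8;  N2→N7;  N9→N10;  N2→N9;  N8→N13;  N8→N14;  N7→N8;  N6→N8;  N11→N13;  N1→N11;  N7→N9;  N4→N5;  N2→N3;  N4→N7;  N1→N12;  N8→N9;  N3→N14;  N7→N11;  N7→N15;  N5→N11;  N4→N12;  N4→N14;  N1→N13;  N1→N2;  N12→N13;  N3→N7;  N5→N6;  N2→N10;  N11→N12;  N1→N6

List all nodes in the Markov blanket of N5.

The Markov blanket of a node is its parents, its children, and the other parents of its children.
N5's parents: N2, N4.
N5 has children N6, N8, N11, N12, N13, N14, N15.
Other parents of N5's children:
  N6's other parents are N1, N2, N3.
  parents(N8) \ {N5} = {N2, N3, N4, N6, N7}.
  N11's other parents are N1, N3, N6, N7, N8.
  N12 also has parents N1, N4, N9, N11.
  N13's other parents are N1, N4, N8, N11, N12.
  parents(N14) \ {N5} = {N3, N4, N8}.
  parents(N15) \ {N5} = {N7, N9, N10, N11, N12, N13, N14}.
MB(N5) = {N1, N2, N3, N4, N6, N7, N8, N9, N10, N11, N12, N13, N14, N15}.

{N1, N2, N3, N4, N6, N7, N8, N9, N10, N11, N12, N13, N14, N15}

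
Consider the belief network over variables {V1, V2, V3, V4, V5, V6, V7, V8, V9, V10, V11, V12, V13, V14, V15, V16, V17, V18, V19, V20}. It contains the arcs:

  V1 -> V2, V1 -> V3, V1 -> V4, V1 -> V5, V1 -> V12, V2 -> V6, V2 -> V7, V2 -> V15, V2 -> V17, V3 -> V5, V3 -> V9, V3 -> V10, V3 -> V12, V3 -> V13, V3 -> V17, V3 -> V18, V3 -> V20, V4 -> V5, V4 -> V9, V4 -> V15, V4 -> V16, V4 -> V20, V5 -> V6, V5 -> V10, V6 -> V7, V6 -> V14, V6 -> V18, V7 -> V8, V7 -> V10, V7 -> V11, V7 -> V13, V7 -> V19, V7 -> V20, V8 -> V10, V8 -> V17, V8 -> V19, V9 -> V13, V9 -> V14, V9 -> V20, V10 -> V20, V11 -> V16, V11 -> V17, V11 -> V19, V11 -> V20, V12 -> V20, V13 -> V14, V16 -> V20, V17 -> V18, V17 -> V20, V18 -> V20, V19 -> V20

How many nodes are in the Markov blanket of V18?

12

Recall MB(v) = parents ∪ children ∪ spouses, where spouses are the other parents of v's children.
V18 has parents V3, V6, V17.
Ch(V18) = {V20}.
For each child, the remaining parents (spouses of V18):
  V20: V3, V4, V7, V9, V10, V11, V12, V16, V17, V19
MB(V18) = {V3, V4, V6, V7, V9, V10, V11, V12, V16, V17, V19, V20}, which has 12 nodes.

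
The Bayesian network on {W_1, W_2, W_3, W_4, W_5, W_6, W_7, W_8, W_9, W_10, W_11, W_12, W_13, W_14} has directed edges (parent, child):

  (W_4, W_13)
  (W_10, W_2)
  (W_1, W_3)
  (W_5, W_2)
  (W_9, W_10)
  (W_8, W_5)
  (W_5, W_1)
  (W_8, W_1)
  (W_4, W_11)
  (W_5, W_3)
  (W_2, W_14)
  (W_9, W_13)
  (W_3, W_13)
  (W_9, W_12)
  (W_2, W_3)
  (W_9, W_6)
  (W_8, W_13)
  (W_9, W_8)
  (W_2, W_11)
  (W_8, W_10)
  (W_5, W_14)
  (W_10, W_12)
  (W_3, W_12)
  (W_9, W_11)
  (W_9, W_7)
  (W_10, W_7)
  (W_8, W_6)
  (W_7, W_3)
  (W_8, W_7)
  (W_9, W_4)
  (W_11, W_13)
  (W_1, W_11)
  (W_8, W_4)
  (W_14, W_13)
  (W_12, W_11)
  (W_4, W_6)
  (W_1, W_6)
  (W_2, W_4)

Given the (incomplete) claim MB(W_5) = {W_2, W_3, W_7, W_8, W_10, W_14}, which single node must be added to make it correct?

By definition, MB(W_5) is built from W_5's parents, W_5's children, and the co-parents of W_5.
W_5 has children W_1, W_2, W_3, W_14.
Parents of W_5: W_8.
Co-parents of W_5 (other parents of its children):
  W_1: W_8
  W_2: W_10
  W_3: W_1, W_2, W_7
  W_14: W_2
MB(W_5) = {W_1, W_2, W_3, W_7, W_8, W_10, W_14}.
Comparing with the claimed set, W_1 is missing.

W_1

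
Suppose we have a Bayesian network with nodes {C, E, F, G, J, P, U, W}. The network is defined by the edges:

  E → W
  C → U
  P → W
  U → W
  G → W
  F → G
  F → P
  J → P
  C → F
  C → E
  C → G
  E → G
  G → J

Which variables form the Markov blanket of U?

Parents of U: C.
Ch(U) = {W}.
Co-parents of U (other parents of its children):
  parents(W) \ {U} = {E, G, P}.
So the Markov blanket of U is {C, E, G, P, W}.

{C, E, G, P, W}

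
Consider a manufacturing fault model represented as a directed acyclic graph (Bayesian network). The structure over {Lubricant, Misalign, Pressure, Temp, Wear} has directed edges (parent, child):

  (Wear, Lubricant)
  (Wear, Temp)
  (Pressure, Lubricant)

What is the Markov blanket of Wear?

{Lubricant, Pressure, Temp}

Pa(Wear) = {}.
Wear has children Lubricant, Temp.
Co-parents of Wear (other parents of its children):
  Temp: —
  Lubricant: Pressure
Union: {} ∪ {Lubricant, Temp} ∪ {Pressure} = {Lubricant, Pressure, Temp}.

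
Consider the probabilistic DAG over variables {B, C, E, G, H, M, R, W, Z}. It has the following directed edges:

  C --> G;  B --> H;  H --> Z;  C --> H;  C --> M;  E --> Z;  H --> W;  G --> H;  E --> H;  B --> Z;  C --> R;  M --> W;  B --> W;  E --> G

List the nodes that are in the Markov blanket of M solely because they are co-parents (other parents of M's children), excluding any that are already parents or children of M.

Children of M: W.
  W's other parents are B, H.
Excluding nodes already adjacent to M (C, W), the co-parent-only contribution is {B, H}.

{B, H}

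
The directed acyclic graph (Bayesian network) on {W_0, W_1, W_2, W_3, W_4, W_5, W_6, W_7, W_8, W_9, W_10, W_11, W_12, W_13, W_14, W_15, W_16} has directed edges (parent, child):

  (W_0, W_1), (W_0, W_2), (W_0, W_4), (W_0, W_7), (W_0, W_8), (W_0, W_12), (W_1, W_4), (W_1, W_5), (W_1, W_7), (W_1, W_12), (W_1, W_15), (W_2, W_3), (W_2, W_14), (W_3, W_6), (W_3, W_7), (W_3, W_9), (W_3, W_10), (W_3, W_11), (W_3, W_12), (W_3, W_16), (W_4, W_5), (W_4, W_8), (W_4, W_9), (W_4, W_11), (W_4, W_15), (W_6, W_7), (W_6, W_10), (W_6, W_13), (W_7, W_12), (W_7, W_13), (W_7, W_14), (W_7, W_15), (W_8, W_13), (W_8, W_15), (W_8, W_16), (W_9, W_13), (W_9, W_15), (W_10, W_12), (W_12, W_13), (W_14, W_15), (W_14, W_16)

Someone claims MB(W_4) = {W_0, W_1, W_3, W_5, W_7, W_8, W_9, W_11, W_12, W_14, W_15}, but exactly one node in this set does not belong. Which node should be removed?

A node's Markov blanket = Pa ∪ Ch ∪ (parents of Ch other than the node itself).
W_4 has children W_5, W_8, W_9, W_11, W_15.
Pa(W_4) = {W_0, W_1}.
Other parents of W_4's children:
  W_5 also has parent W_1.
  W_8's other parent is W_0.
  W_9 also has parent W_3.
  W_11's other parent is W_3.
  W_15 also has parents W_1, W_7, W_8, W_9, W_14.
MB(W_4) = {W_0, W_1, W_3, W_5, W_7, W_8, W_9, W_11, W_14, W_15}.
W_12 is neither a parent, child, nor co-parent of W_4, so it does not belong.

W_12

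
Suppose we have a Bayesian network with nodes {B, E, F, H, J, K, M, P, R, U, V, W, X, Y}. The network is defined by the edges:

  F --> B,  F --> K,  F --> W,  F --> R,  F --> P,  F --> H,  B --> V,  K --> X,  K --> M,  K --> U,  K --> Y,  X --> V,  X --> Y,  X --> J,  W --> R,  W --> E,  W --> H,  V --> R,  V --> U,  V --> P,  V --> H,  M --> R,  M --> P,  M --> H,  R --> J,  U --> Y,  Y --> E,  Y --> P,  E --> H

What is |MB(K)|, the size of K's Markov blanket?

Recall MB(v) = parents ∪ children ∪ spouses, where spouses are the other parents of v's children.
Pa(K) = {F}.
Ch(K) = {M, U, X, Y}.
For each child, the remaining parents (spouses of K):
  X has no other parent.
  M has no other parent.
  U also has parent V.
  parents(Y) \ {K} = {U, X}.
MB(K) = {F, M, U, V, X, Y}, which has 6 nodes.

6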